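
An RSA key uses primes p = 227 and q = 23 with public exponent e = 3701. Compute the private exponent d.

1021

φ(n) = (p−1)(q−1) = 226·22 = 4972.
Need d with 3701·d ≡ 1 (mod 4972). Apply the extended Euclidean algorithm:
4972 = 1×3701 + 1271
3701 = 2×1271 + 1159
1271 = 1×1159 + 112
1159 = 10×112 + 39
112 = 2×39 + 34
39 = 1×34 + 5
34 = 6×5 + 4
5 = 1×4 + 1
4 = 4×1 + 0
Back-substitute:
1 = 5 − 4
1 = −34 + 7·5
1 = 7·39 − 8·34
1 = −8·112 + 23·39
1 = 23·1159 − 238·112
1 = −238·1271 + 261·1159
1 = 261·3701 − 760·1271
1 = −760·4972 + 1021·3701
So 3701·1021 ≡ 1 (mod 4972), hence d = 1021.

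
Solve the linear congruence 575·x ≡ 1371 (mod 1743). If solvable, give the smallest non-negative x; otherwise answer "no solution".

1224

First find gcd(575, 1743):
1743 = 3*575 + 18
575 = 31*18 + 17
18 = 1*17 + 1
17 = 17*1 + 0
gcd = 1, so a unique solution mod 1743 exists.
Back-substitute for the Bézout coefficients:
1 = 18 − 17
1 = −575 + 32·18
1 = 32·1743 − 97·575
So 575·(-97) ≡ 1 (mod 1743), giving 575⁻¹ ≡ 1646.
x ≡ 575⁻¹·1371 ≡ 1646·1371 ≡ 1224 (mod 1743).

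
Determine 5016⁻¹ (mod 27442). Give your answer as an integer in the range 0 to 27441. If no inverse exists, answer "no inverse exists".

no inverse exists

Euclidean algorithm on 27442, 5016:
27442 = 5*5016 + 2362
5016 = 2*2362 + 292
2362 = 8*292 + 26
292 = 11*26 + 6
26 = 4*6 + 2
6 = 3*2 + 0
gcd(5016, 27442) = 2 ≠ 1, so 5016 has no multiplicative inverse modulo 27442.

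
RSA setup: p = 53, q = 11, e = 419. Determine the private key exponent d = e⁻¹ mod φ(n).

φ(n) = (p−1)(q−1) = 52·10 = 520.
Need d with 419·d ≡ 1 (mod 520). Apply the extended Euclidean algorithm:
520 = 1×419 + 101
419 = 4×101 + 15
101 = 6×15 + 11
15 = 1×11 + 4
11 = 2×4 + 3
4 = 1×3 + 1
3 = 3×1 + 0
Back-substitute:
1 = 4 − 3
1 = −11 + 3·4
1 = 3·15 − 4·11
1 = −4·101 + 27·15
1 = 27·419 − 112·101
1 = −112·520 + 139·419
So 419·139 ≡ 1 (mod 520), hence d = 139.

139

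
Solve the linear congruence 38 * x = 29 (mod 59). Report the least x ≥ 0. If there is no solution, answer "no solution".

52

First find gcd(38, 59):
59 = 1*38 + 21
38 = 1*21 + 17
21 = 1*17 + 4
17 = 4*4 + 1
4 = 4*1 + 0
gcd = 1, so a unique solution mod 59 exists.
Back-substitute for the Bézout coefficients:
1 = 17 − 4·4
1 = −4·21 + 5·17
1 = 5·38 − 9·21
1 = −9·59 + 14·38
So 38·(14) ≡ 1 (mod 59), giving 38⁻¹ ≡ 14.
x ≡ 38⁻¹·29 ≡ 14·29 ≡ 52 (mod 59).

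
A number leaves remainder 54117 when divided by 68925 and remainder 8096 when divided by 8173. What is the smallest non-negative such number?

175743942

Write x = 54117 + 68925·k. Then 68925·k ≡ 8096 − 54117 ≡ 3017 (mod 8173).
Need 68925⁻¹ mod 8173. Extended Euclid on (8173, 3541):
8173 = 2*3541 + 1091
3541 = 3*1091 + 268
1091 = 4*268 + 19
268 = 14*19 + 2
19 = 9*2 + 1
2 = 2*1 + 0
Back-substitute:
1 = 19 − 9·2
1 = −9·268 + 127·19
1 = 127·1091 − 517·268
1 = −517·3541 + 1678·1091
1 = 1678·8173 − 3873·3541
68925⁻¹ ≡ 4300 (mod 8173), so k ≡ 4300·3017 ≡ 2549 (mod 8173).
x = 54117 + 68925·2549 = 175743942.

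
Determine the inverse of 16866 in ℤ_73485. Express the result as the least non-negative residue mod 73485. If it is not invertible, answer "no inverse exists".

Compute gcd(16866, 73485):
73485 = 4·16866 + 6021
16866 = 2·6021 + 4824
6021 = 1·4824 + 1197
4824 = 4·1197 + 36
1197 = 33·36 + 9
36 = 4·9 + 0
The gcd is 9, not 1, hence no inverse exists.

no inverse exists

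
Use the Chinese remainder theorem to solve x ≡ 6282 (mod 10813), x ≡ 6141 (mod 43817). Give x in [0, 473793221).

417625968

Write x = 6282 + 10813·k. Then 10813·k ≡ 6141 − 6282 ≡ 43676 (mod 43817).
Need 10813⁻¹ mod 43817. Extended Euclid on (43817, 10813):
43817 = 4*10813 + 565
10813 = 19*565 + 78
565 = 7*78 + 19
78 = 4*19 + 2
19 = 9*2 + 1
2 = 2*1 + 0
Back-substitute:
1 = 19 − 9·2
1 = −9·78 + 37·19
1 = 37·565 − 268·78
1 = −268·10813 + 5129·565
1 = 5129·43817 − 20784·10813
10813⁻¹ ≡ 23033 (mod 43817), so k ≡ 23033·43676 ≡ 38622 (mod 43817).
x = 6282 + 10813·38622 = 417625968.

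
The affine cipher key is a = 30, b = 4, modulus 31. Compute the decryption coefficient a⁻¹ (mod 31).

gcd(31, 30) by repeated division:
31 = 1·30 + 1
30 = 30·1 + 0
Since gcd(30, 31) = 1, back-substitute to write 1 as a combination:
1 = 31 − 30
Hence 30⁻¹ ≡ -1 ≡ 30 (mod 31).

30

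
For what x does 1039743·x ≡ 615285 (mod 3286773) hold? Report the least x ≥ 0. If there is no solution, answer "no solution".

First find gcd(1039743, 3286773):
3286773 = 3*1039743 + 167544
1039743 = 6*167544 + 34479
167544 = 4*34479 + 29628
34479 = 1*29628 + 4851
29628 = 6*4851 + 522
4851 = 9*522 + 153
522 = 3*153 + 63
153 = 2*63 + 27
63 = 2*27 + 9
27 = 3*9 + 0
gcd = 9 and 9 | 615285, so solutions exist. Divide through by 9: 115527x ≡ 68365 (mod 365197).
Now find 115527⁻¹ mod 365197:
365197 = 3*115527 + 18616
115527 = 6*18616 + 3831
18616 = 4*3831 + 3292
3831 = 1*3292 + 539
3292 = 6*539 + 58
539 = 9*58 + 17
58 = 3*17 + 7
17 = 2*7 + 3
7 = 2*3 + 1
3 = 3*1 + 0
Back-substitute:
1 = 7 − 2·3
1 = −2·17 + 5·7
1 = 5·58 − 17·17
1 = −17·539 + 158·58
1 = 158·3292 − 965·539
1 = −965·3831 + 1123·3292
1 = 1123·18616 − 5457·3831
1 = −5457·115527 + 33865·18616
1 = 33865·365197 − 107052·115527
So 115527·(-107052) ≡ 1 (mod 365197), i.e. 115527⁻¹ ≡ 258145.
Then x ≡ 258145·68365 ≡ 303097 (mod 365197); the smallest non-negative solution is x = 303097.

303097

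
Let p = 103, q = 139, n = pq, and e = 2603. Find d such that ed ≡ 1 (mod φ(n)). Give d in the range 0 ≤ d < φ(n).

φ(n) = (p−1)(q−1) = 102·138 = 14076.
Need d with 2603·d ≡ 1 (mod 14076). Apply the extended Euclidean algorithm:
14076 = 5*2603 + 1061
2603 = 2*1061 + 481
1061 = 2*481 + 99
481 = 4*99 + 85
99 = 1*85 + 14
85 = 6*14 + 1
14 = 14*1 + 0
Back-substitute:
1 = 85 − 6·14
1 = −6·99 + 7·85
1 = 7·481 − 34·99
1 = −34·1061 + 75·481
1 = 75·2603 − 184·1061
1 = −184·14076 + 995·2603
So 2603·995 ≡ 1 (mod 14076), hence d = 995.

995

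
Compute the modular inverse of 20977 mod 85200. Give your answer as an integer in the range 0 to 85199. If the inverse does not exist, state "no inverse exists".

gcd(85200, 20977) by repeated division:
85200 = 4·20977 + 1292
20977 = 16·1292 + 305
1292 = 4·305 + 72
305 = 4·72 + 17
72 = 4·17 + 4
17 = 4·4 + 1
4 = 4·1 + 0
The gcd is 1. Working backward:
1 = 17 − 4·4
1 = −4·72 + 17·17
1 = 17·305 − 72·72
1 = −72·1292 + 305·305
1 = 305·20977 − 4952·1292
1 = −4952·85200 + 20113·20977
So 20977·20113 ≡ 1 (mod 85200).

20113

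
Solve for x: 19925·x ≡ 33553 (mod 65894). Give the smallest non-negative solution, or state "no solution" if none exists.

First find gcd(19925, 65894):
65894 = 3×19925 + 6119
19925 = 3×6119 + 1568
6119 = 3×1568 + 1415
1568 = 1×1415 + 153
1415 = 9×153 + 38
153 = 4×38 + 1
38 = 38×1 + 0
gcd = 1, so a unique solution mod 65894 exists.
Back-substitute for the Bézout coefficients:
1 = 153 − 4·38
1 = −4·1415 + 37·153
1 = 37·1568 − 41·1415
1 = −41·6119 + 160·1568
1 = 160·19925 − 521·6119
1 = −521·65894 + 1723·19925
So 19925·(1723) ≡ 1 (mod 65894), giving 19925⁻¹ ≡ 1723.
x ≡ 19925⁻¹·33553 ≡ 1723·33553 ≡ 22781 (mod 65894).

22781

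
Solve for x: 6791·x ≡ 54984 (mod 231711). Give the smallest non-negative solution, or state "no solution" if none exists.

First find gcd(6791, 231711):
231711 = 34×6791 + 817
6791 = 8×817 + 255
817 = 3×255 + 52
255 = 4×52 + 47
52 = 1×47 + 5
47 = 9×5 + 2
5 = 2×2 + 1
2 = 2×1 + 0
gcd = 1, so a unique solution mod 231711 exists.
Back-substitute for the Bézout coefficients:
1 = 5 − 2·2
1 = −2·47 + 19·5
1 = 19·52 − 21·47
1 = −21·255 + 103·52
1 = 103·817 − 330·255
1 = −330·6791 + 2743·817
1 = 2743·231711 − 93592·6791
So 6791·(-93592) ≡ 1 (mod 231711), giving 6791⁻¹ ≡ 138119.
x ≡ 6791⁻¹·54984 ≡ 138119·54984 ≡ 7071 (mod 231711).

7071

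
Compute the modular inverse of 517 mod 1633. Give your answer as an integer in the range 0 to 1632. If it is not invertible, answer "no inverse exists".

458

Apply the Euclidean algorithm to 1633 and 517:
1633 = 3×517 + 82
517 = 6×82 + 25
82 = 3×25 + 7
25 = 3×7 + 4
7 = 1×4 + 3
4 = 1×3 + 1
3 = 3×1 + 0
gcd = 1, so the inverse exists. Back-substitute:
1 = 4 − 3
1 = −7 + 2·4
1 = 2·25 − 7·7
1 = −7·82 + 23·25
1 = 23·517 − 145·82
1 = −145·1633 + 458·517
So 517·458 ≡ 1 (mod 1633).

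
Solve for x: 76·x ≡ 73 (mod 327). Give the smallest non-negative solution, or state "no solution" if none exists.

First find gcd(76, 327):
327 = 4×76 + 23
76 = 3×23 + 7
23 = 3×7 + 2
7 = 3×2 + 1
2 = 2×1 + 0
gcd = 1, so a unique solution mod 327 exists.
Back-substitute for the Bézout coefficients:
1 = 7 − 3·2
1 = −3·23 + 10·7
1 = 10·76 − 33·23
1 = −33·327 + 142·76
So 76·(142) ≡ 1 (mod 327), giving 76⁻¹ ≡ 142.
x ≡ 76⁻¹·73 ≡ 142·73 ≡ 229 (mod 327).

229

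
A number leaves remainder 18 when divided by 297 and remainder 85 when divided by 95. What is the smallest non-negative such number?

18135

Write x = 18 + 297·k. Then 297·k ≡ 85 − 18 ≡ 67 (mod 95).
Need 297⁻¹ mod 95. Extended Euclid on (95, 12):
95 = 7*12 + 11
12 = 1*11 + 1
11 = 11*1 + 0
Back-substitute:
1 = 12 − 11
1 = −95 + 8·12
297⁻¹ ≡ 8 (mod 95), so k ≡ 8·67 ≡ 61 (mod 95).
x = 18 + 297·61 = 18135.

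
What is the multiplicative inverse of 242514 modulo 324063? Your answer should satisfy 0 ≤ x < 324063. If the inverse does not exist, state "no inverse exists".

Euclidean algorithm on 324063, 242514:
324063 = 1×242514 + 81549
242514 = 2×81549 + 79416
81549 = 1×79416 + 2133
79416 = 37×2133 + 495
2133 = 4×495 + 153
495 = 3×153 + 36
153 = 4×36 + 9
36 = 4×9 + 0
Since gcd = 9 > 1, 242514 is not a unit mod 324063.

no inverse exists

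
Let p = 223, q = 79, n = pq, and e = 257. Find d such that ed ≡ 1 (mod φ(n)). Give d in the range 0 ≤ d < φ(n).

φ(n) = (p−1)(q−1) = 222·78 = 17316.
Need d with 257·d ≡ 1 (mod 17316). Apply the extended Euclidean algorithm:
17316 = 67×257 + 97
257 = 2×97 + 63
97 = 1×63 + 34
63 = 1×34 + 29
34 = 1×29 + 5
29 = 5×5 + 4
5 = 1×4 + 1
4 = 4×1 + 0
Back-substitute:
1 = 5 − 4
1 = −29 + 6·5
1 = 6·34 − 7·29
1 = −7·63 + 13·34
1 = 13·97 − 20·63
1 = −20·257 + 53·97
1 = 53·17316 − 3571·257
So 257·(-3571) ≡ 1 (mod 17316), hence d ≡ -3571 ≡ 13745 (mod 17316).

13745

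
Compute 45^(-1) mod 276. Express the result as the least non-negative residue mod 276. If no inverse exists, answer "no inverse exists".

Compute gcd(45, 276):
276 = 6×45 + 6
45 = 7×6 + 3
6 = 2×3 + 0
The gcd is 3, not 1, hence no inverse exists.

no inverse exists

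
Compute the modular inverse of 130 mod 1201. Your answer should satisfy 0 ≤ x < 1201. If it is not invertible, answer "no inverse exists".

1007

Extended Euclidean algorithm:
1201 = 9×130 + 31
130 = 4×31 + 6
31 = 5×6 + 1
6 = 6×1 + 0
Since gcd(130, 1201) = 1, back-substitute to write 1 as a combination:
1 = 31 − 5·6
1 = −5·130 + 21·31
1 = 21·1201 − 194·130
So 130·(-194) ≡ 1 (mod 1201), and -194 ≡ 1007 (mod 1201).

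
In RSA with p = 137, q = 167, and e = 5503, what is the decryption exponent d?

9887

φ(n) = (p−1)(q−1) = 136·166 = 22576.
Need d with 5503·d ≡ 1 (mod 22576). Apply the extended Euclidean algorithm:
22576 = 4*5503 + 564
5503 = 9*564 + 427
564 = 1*427 + 137
427 = 3*137 + 16
137 = 8*16 + 9
16 = 1*9 + 7
9 = 1*7 + 2
7 = 3*2 + 1
2 = 2*1 + 0
Back-substitute:
1 = 7 − 3·2
1 = −3·9 + 4·7
1 = 4·16 − 7·9
1 = −7·137 + 60·16
1 = 60·427 − 187·137
1 = −187·564 + 247·427
1 = 247·5503 − 2410·564
1 = −2410·22576 + 9887·5503
So 5503·9887 ≡ 1 (mod 22576), hence d = 9887.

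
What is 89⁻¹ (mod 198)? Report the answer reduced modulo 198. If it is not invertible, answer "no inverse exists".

Extended Euclidean algorithm:
198 = 2·89 + 20
89 = 4·20 + 9
20 = 2·9 + 2
9 = 4·2 + 1
2 = 2·1 + 0
Since gcd(89, 198) = 1, back-substitute to write 1 as a combination:
1 = 9 − 4·2
1 = −4·20 + 9·9
1 = 9·89 − 40·20
1 = −40·198 + 89·89
So 89·89 ≡ 1 (mod 198).

89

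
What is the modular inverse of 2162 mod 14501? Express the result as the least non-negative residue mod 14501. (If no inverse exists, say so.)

Extended Euclidean algorithm:
14501 = 6·2162 + 1529
2162 = 1·1529 + 633
1529 = 2·633 + 263
633 = 2·263 + 107
263 = 2·107 + 49
107 = 2·49 + 9
49 = 5·9 + 4
9 = 2·4 + 1
4 = 4·1 + 0
gcd = 1, so the inverse exists. Back-substitute:
1 = 9 − 2·4
1 = −2·49 + 11·9
1 = 11·107 − 24·49
1 = −24·263 + 59·107
1 = 59·633 − 142·263
1 = −142·1529 + 343·633
1 = 343·2162 − 485·1529
1 = −485·14501 + 3253·2162
So 2162·3253 ≡ 1 (mod 14501).

3253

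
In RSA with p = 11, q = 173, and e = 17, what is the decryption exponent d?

1113

φ(n) = (p−1)(q−1) = 10·172 = 1720.
Need d with 17·d ≡ 1 (mod 1720). Apply the extended Euclidean algorithm:
1720 = 101*17 + 3
17 = 5*3 + 2
3 = 1*2 + 1
2 = 2*1 + 0
Back-substitute:
1 = 3 − 2
1 = −17 + 6·3
1 = 6·1720 − 607·17
So 17·(-607) ≡ 1 (mod 1720), hence d ≡ -607 ≡ 1113 (mod 1720).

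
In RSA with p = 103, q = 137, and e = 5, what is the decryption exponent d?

5549

φ(n) = (p−1)(q−1) = 102·136 = 13872.
Need d with 5·d ≡ 1 (mod 13872). Apply the extended Euclidean algorithm:
13872 = 2774·5 + 2
5 = 2·2 + 1
2 = 2·1 + 0
Back-substitute:
1 = 5 − 2·2
1 = −2·13872 + 5549·5
So 5·5549 ≡ 1 (mod 13872), hence d = 5549.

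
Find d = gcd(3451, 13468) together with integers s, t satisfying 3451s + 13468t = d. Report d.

Apply Euclid's algorithm to 13468 and 3451:
13468 = 3×3451 + 3115
3451 = 1×3115 + 336
3115 = 9×336 + 91
336 = 3×91 + 63
91 = 1×63 + 28
63 = 2×28 + 7
28 = 4×7 + 0
gcd(3451, 13468) = 7.
Working backward:
7 = 63 − 2·28
7 = −2·91 + 3·63
7 = 3·336 − 11·91
7 = −11·3115 + 102·336
7 = 102·3451 − 113·3115
7 = −113·13468 + 441·3451
So 7 = (-113)·13468 + (441)·3451.

7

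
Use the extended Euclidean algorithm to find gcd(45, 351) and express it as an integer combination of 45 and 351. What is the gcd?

9

Repeated division:
351 = 7*45 + 36
45 = 1*36 + 9
36 = 4*9 + 0
gcd(45, 351) = 9.
Working backward:
9 = 45 − 36
9 = −351 + 8·45
So 9 = (-1)·351 + (8)·45.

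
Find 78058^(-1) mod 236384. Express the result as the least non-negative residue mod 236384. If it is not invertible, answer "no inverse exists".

Compute gcd(78058, 236384):
236384 = 3*78058 + 2210
78058 = 35*2210 + 708
2210 = 3*708 + 86
708 = 8*86 + 20
86 = 4*20 + 6
20 = 3*6 + 2
6 = 3*2 + 0
The gcd is 2, not 1, hence no inverse exists.

no inverse exists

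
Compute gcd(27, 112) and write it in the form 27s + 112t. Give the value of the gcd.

Repeated division:
112 = 4×27 + 4
27 = 6×4 + 3
4 = 1×3 + 1
3 = 3×1 + 0
gcd(27, 112) = 1.
Working backward:
1 = 4 − 3
1 = −27 + 7·4
1 = 7·112 − 29·27
So 1 = (7)·112 + (-29)·27.

1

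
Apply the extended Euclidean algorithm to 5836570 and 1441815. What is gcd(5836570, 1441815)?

5

Apply Euclid's algorithm to 5836570 and 1441815:
5836570 = 4*1441815 + 69310
1441815 = 20*69310 + 55615
69310 = 1*55615 + 13695
55615 = 4*13695 + 835
13695 = 16*835 + 335
835 = 2*335 + 165
335 = 2*165 + 5
165 = 33*5 + 0
gcd(5836570, 1441815) = 5.
Back-substituting:
5 = 335 − 2·165
5 = −2·835 + 5·335
5 = 5·13695 − 82·835
5 = −82·55615 + 333·13695
5 = 333·69310 − 415·55615
5 = −415·1441815 + 8633·69310
5 = 8633·5836570 − 34947·1441815
So 5 = (8633)·5836570 + (-34947)·1441815.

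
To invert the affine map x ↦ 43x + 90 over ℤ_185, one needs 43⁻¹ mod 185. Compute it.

Extended Euclidean algorithm:
185 = 4*43 + 13
43 = 3*13 + 4
13 = 3*4 + 1
4 = 4*1 + 0
The gcd is 1. Working backward:
1 = 13 − 3·4
1 = −3·43 + 10·13
1 = 10·185 − 43·43
Thus 43·(-43) ≡ 1 (mod 185); reducing, -43 mod 185 = 142.

142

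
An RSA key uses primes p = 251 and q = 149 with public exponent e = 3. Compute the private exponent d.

φ(n) = (p−1)(q−1) = 250·148 = 37000.
Need d with 3·d ≡ 1 (mod 37000). Apply the extended Euclidean algorithm:
37000 = 12333*3 + 1
3 = 3*1 + 0
Back-substitute:
1 = 37000 − 12333·3
So 3·(-12333) ≡ 1 (mod 37000), hence d ≡ -12333 ≡ 24667 (mod 37000).

24667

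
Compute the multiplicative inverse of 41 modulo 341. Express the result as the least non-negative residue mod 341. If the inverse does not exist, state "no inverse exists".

Extended Euclidean algorithm:
341 = 8·41 + 13
41 = 3·13 + 2
13 = 6·2 + 1
2 = 2·1 + 0
The gcd is 1. Working backward:
1 = 13 − 6·2
1 = −6·41 + 19·13
1 = 19·341 − 158·41
So 41·(-158) ≡ 1 (mod 341), and -158 ≡ 183 (mod 341).

183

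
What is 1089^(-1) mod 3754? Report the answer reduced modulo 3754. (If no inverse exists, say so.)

Run Euclid on (3754, 1089):
3754 = 3×1089 + 487
1089 = 2×487 + 115
487 = 4×115 + 27
115 = 4×27 + 7
27 = 3×7 + 6
7 = 1×6 + 1
6 = 6×1 + 0
The gcd is 1. Working backward:
1 = 7 − 6
1 = −27 + 4·7
1 = 4·115 − 17·27
1 = −17·487 + 72·115
1 = 72·1089 − 161·487
1 = −161·3754 + 555·1089
So 1089·555 ≡ 1 (mod 3754).

555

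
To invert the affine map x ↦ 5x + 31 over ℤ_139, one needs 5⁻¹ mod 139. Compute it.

28

Run Euclid on (139, 5):
139 = 27*5 + 4
5 = 1*4 + 1
4 = 4*1 + 0
Since gcd(5, 139) = 1, back-substitute to write 1 as a combination:
1 = 5 − 4
1 = −139 + 28·5
So 5·28 ≡ 1 (mod 139).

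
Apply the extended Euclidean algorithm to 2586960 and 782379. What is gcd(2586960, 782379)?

Euclidean algorithm:
2586960 = 3×782379 + 239823
782379 = 3×239823 + 62910
239823 = 3×62910 + 51093
62910 = 1×51093 + 11817
51093 = 4×11817 + 3825
11817 = 3×3825 + 342
3825 = 11×342 + 63
342 = 5×63 + 27
63 = 2×27 + 9
27 = 3×9 + 0
gcd(2586960, 782379) = 9.
Back-substituting:
9 = 63 − 2·27
9 = −2·342 + 11·63
9 = 11·3825 − 123·342
9 = −123·11817 + 380·3825
9 = 380·51093 − 1643·11817
9 = −1643·62910 + 2023·51093
9 = 2023·239823 − 7712·62910
9 = −7712·782379 + 25159·239823
9 = 25159·2586960 − 83189·782379
So 9 = (25159)·2586960 + (-83189)·782379.

9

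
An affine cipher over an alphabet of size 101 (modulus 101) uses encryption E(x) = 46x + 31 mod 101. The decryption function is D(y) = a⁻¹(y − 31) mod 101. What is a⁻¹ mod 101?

Run Euclid on (101, 46):
101 = 2*46 + 9
46 = 5*9 + 1
9 = 9*1 + 0
Since gcd(46, 101) = 1, back-substitute to write 1 as a combination:
1 = 46 − 5·9
1 = −5·101 + 11·46
So 46·11 ≡ 1 (mod 101).

11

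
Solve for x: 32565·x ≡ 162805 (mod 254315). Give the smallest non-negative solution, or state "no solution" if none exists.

First find gcd(32565, 254315):
254315 = 7·32565 + 26360
32565 = 1·26360 + 6205
26360 = 4·6205 + 1540
6205 = 4·1540 + 45
1540 = 34·45 + 10
45 = 4·10 + 5
10 = 2·5 + 0
gcd = 5 and 5 | 162805, so solutions exist. Divide through by 5: 6513x ≡ 32561 (mod 50863).
Now find 6513⁻¹ mod 50863:
50863 = 7·6513 + 5272
6513 = 1·5272 + 1241
5272 = 4·1241 + 308
1241 = 4·308 + 9
308 = 34·9 + 2
9 = 4·2 + 1
2 = 2·1 + 0
Back-substitute:
1 = 9 − 4·2
1 = −4·308 + 137·9
1 = 137·1241 − 552·308
1 = −552·5272 + 2345·1241
1 = 2345·6513 − 2897·5272
1 = −2897·50863 + 22624·6513
So 6513⁻¹ ≡ 22624 (mod 50863).
Then x ≡ 22624·32561 ≡ 11235 (mod 50863); the smallest non-negative solution is x = 11235.

11235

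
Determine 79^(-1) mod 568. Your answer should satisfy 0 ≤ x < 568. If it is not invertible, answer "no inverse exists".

151

Apply the Euclidean algorithm to 568 and 79:
568 = 7·79 + 15
79 = 5·15 + 4
15 = 3·4 + 3
4 = 1·3 + 1
3 = 3·1 + 0
Since gcd(79, 568) = 1, back-substitute to write 1 as a combination:
1 = 4 − 3
1 = −15 + 4·4
1 = 4·79 − 21·15
1 = −21·568 + 151·79
So 79·151 ≡ 1 (mod 568).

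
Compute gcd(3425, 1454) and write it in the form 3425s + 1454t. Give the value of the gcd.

1

Euclidean algorithm:
3425 = 2·1454 + 517
1454 = 2·517 + 420
517 = 1·420 + 97
420 = 4·97 + 32
97 = 3·32 + 1
32 = 32·1 + 0
gcd(3425, 1454) = 1.
Working backward:
1 = 97 − 3·32
1 = −3·420 + 13·97
1 = 13·517 − 16·420
1 = −16·1454 + 45·517
1 = 45·3425 − 106·1454
So 1 = (45)·3425 + (-106)·1454.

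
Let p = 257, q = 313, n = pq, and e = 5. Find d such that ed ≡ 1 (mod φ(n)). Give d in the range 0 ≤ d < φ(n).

φ(n) = (p−1)(q−1) = 256·312 = 79872.
Need d with 5·d ≡ 1 (mod 79872). Apply the extended Euclidean algorithm:
79872 = 15974*5 + 2
5 = 2*2 + 1
2 = 2*1 + 0
Back-substitute:
1 = 5 − 2·2
1 = −2·79872 + 31949·5
So 5·31949 ≡ 1 (mod 79872), hence d = 31949.

31949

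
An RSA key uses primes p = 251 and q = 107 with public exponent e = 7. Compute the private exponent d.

φ(n) = (p−1)(q−1) = 250·106 = 26500.
Need d with 7·d ≡ 1 (mod 26500). Apply the extended Euclidean algorithm:
26500 = 3785*7 + 5
7 = 1*5 + 2
5 = 2*2 + 1
2 = 2*1 + 0
Back-substitute:
1 = 5 − 2·2
1 = −2·7 + 3·5
1 = 3·26500 − 11357·7
So 7·(-11357) ≡ 1 (mod 26500), hence d ≡ -11357 ≡ 15143 (mod 26500).

15143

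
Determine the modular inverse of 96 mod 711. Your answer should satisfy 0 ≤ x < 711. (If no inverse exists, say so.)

Euclidean algorithm on 711, 96:
711 = 7*96 + 39
96 = 2*39 + 18
39 = 2*18 + 3
18 = 6*3 + 0
The gcd is 3, not 1, hence no inverse exists.

no inverse exists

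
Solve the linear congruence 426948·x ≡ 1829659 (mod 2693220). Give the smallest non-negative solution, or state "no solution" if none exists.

no solution

gcd(426948, 2693220):
2693220 = 6·426948 + 131532
426948 = 3·131532 + 32352
131532 = 4·32352 + 2124
32352 = 15·2124 + 492
2124 = 4·492 + 156
492 = 3·156 + 24
156 = 6·24 + 12
24 = 2·12 + 0
gcd = 12, but 12 ∤ 1829659, so the congruence has no solution.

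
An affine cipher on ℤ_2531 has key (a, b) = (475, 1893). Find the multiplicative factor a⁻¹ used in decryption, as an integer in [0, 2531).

Extended Euclidean algorithm:
2531 = 5·475 + 156
475 = 3·156 + 7
156 = 22·7 + 2
7 = 3·2 + 1
2 = 2·1 + 0
Since gcd(475, 2531) = 1, back-substitute to write 1 as a combination:
1 = 7 − 3·2
1 = −3·156 + 67·7
1 = 67·475 − 204·156
1 = −204·2531 + 1087·475
So 475·1087 ≡ 1 (mod 2531).

1087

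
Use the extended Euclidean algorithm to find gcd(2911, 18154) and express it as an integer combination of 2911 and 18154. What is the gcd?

Repeated division:
18154 = 6*2911 + 688
2911 = 4*688 + 159
688 = 4*159 + 52
159 = 3*52 + 3
52 = 17*3 + 1
3 = 3*1 + 0
gcd(2911, 18154) = 1.
Express as a combination:
1 = 52 − 17·3
1 = −17·159 + 52·52
1 = 52·688 − 225·159
1 = −225·2911 + 952·688
1 = 952·18154 − 5937·2911
So 1 = (952)·18154 + (-5937)·2911.

1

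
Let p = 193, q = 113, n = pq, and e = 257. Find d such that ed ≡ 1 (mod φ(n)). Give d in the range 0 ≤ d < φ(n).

17153

φ(n) = (p−1)(q−1) = 192·112 = 21504.
Need d with 257·d ≡ 1 (mod 21504). Apply the extended Euclidean algorithm:
21504 = 83·257 + 173
257 = 1·173 + 84
173 = 2·84 + 5
84 = 16·5 + 4
5 = 1·4 + 1
4 = 4·1 + 0
Back-substitute:
1 = 5 − 4
1 = −84 + 17·5
1 = 17·173 − 35·84
1 = −35·257 + 52·173
1 = 52·21504 − 4351·257
So 257·(-4351) ≡ 1 (mod 21504), hence d ≡ -4351 ≡ 17153 (mod 21504).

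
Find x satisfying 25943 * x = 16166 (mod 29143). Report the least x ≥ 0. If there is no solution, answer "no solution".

25149

First find gcd(25943, 29143):
29143 = 1*25943 + 3200
25943 = 8*3200 + 343
3200 = 9*343 + 113
343 = 3*113 + 4
113 = 28*4 + 1
4 = 4*1 + 0
gcd = 1, so a unique solution mod 29143 exists.
Back-substitute for the Bézout coefficients:
1 = 113 − 28·4
1 = −28·343 + 85·113
1 = 85·3200 − 793·343
1 = −793·25943 + 6429·3200
1 = 6429·29143 − 7222·25943
So 25943·(-7222) ≡ 1 (mod 29143), giving 25943⁻¹ ≡ 21921.
x ≡ 25943⁻¹·16166 ≡ 21921·16166 ≡ 25149 (mod 29143).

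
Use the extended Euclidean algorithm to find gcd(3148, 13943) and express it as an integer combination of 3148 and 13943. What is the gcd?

Euclidean algorithm:
13943 = 4*3148 + 1351
3148 = 2*1351 + 446
1351 = 3*446 + 13
446 = 34*13 + 4
13 = 3*4 + 1
4 = 4*1 + 0
gcd(3148, 13943) = 1.
Working backward:
1 = 13 − 3·4
1 = −3·446 + 103·13
1 = 103·1351 − 312·446
1 = −312·3148 + 727·1351
1 = 727·13943 − 3220·3148
So 1 = (727)·13943 + (-3220)·3148.

1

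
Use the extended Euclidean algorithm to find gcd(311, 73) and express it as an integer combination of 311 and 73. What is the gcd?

1

Apply Euclid's algorithm to 311 and 73:
311 = 4*73 + 19
73 = 3*19 + 16
19 = 1*16 + 3
16 = 5*3 + 1
3 = 3*1 + 0
gcd(311, 73) = 1.
Working backward:
1 = 16 − 5·3
1 = −5·19 + 6·16
1 = 6·73 − 23·19
1 = −23·311 + 98·73
So 1 = (-23)·311 + (98)·73.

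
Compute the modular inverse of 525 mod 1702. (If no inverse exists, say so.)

gcd(1702, 525) by repeated division:
1702 = 3×525 + 127
525 = 4×127 + 17
127 = 7×17 + 8
17 = 2×8 + 1
8 = 8×1 + 0
The gcd is 1. Working backward:
1 = 17 − 2·8
1 = −2·127 + 15·17
1 = 15·525 − 62·127
1 = −62·1702 + 201·525
So 525·201 ≡ 1 (mod 1702).

201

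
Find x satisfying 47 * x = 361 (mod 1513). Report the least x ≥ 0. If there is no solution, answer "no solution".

First find gcd(47, 1513):
1513 = 32*47 + 9
47 = 5*9 + 2
9 = 4*2 + 1
2 = 2*1 + 0
gcd = 1, so a unique solution mod 1513 exists.
Back-substitute for the Bézout coefficients:
1 = 9 − 4·2
1 = −4·47 + 21·9
1 = 21·1513 − 676·47
So 47·(-676) ≡ 1 (mod 1513), giving 47⁻¹ ≡ 837.
x ≡ 47⁻¹·361 ≡ 837·361 ≡ 1070 (mod 1513).

1070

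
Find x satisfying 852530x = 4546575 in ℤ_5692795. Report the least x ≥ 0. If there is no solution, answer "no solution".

53686

First find gcd(852530, 5692795):
5692795 = 6×852530 + 577615
852530 = 1×577615 + 274915
577615 = 2×274915 + 27785
274915 = 9×27785 + 24850
27785 = 1×24850 + 2935
24850 = 8×2935 + 1370
2935 = 2×1370 + 195
1370 = 7×195 + 5
195 = 39×5 + 0
gcd = 5 and 5 | 4546575, so solutions exist. Divide through by 5: 170506x ≡ 909315 (mod 1138559).
Now find 170506⁻¹ mod 1138559:
1138559 = 6*170506 + 115523
170506 = 1*115523 + 54983
115523 = 2*54983 + 5557
54983 = 9*5557 + 4970
5557 = 1*4970 + 587
4970 = 8*587 + 274
587 = 2*274 + 39
274 = 7*39 + 1
39 = 39*1 + 0
Back-substitute:
1 = 274 − 7·39
1 = −7·587 + 15·274
1 = 15·4970 − 127·587
1 = −127·5557 + 142·4970
1 = 142·54983 − 1405·5557
1 = −1405·115523 + 2952·54983
1 = 2952·170506 − 4357·115523
1 = −4357·1138559 + 29094·170506
So 170506⁻¹ ≡ 29094 (mod 1138559).
Then x ≡ 29094·909315 ≡ 53686 (mod 1138559); the smallest non-negative solution is x = 53686.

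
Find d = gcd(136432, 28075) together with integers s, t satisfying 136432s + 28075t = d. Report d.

Repeated division:
136432 = 4·28075 + 24132
28075 = 1·24132 + 3943
24132 = 6·3943 + 474
3943 = 8·474 + 151
474 = 3·151 + 21
151 = 7·21 + 4
21 = 5·4 + 1
4 = 4·1 + 0
gcd(136432, 28075) = 1.
Working backward:
1 = 21 − 5·4
1 = −5·151 + 36·21
1 = 36·474 − 113·151
1 = −113·3943 + 940·474
1 = 940·24132 − 5753·3943
1 = −5753·28075 + 6693·24132
1 = 6693·136432 − 32525·28075
So 1 = (6693)·136432 + (-32525)·28075.

1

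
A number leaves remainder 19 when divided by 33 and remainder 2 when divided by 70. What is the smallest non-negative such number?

2032

Write x = 19 + 33·k. Then 33·k ≡ 2 − 19 ≡ 53 (mod 70).
Need 33⁻¹ mod 70. Extended Euclid on (70, 33):
70 = 2×33 + 4
33 = 8×4 + 1
4 = 4×1 + 0
Back-substitute:
1 = 33 − 8·4
1 = −8·70 + 17·33
33⁻¹ ≡ 17 (mod 70), so k ≡ 17·53 ≡ 61 (mod 70).
x = 19 + 33·61 = 2032.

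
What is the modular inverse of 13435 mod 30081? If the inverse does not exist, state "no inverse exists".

20563

Run Euclid on (30081, 13435):
30081 = 2×13435 + 3211
13435 = 4×3211 + 591
3211 = 5×591 + 256
591 = 2×256 + 79
256 = 3×79 + 19
79 = 4×19 + 3
19 = 6×3 + 1
3 = 3×1 + 0
Since gcd(13435, 30081) = 1, back-substitute to write 1 as a combination:
1 = 19 − 6·3
1 = −6·79 + 25·19
1 = 25·256 − 81·79
1 = −81·591 + 187·256
1 = 187·3211 − 1016·591
1 = −1016·13435 + 4251·3211
1 = 4251·30081 − 9518·13435
So 13435·(-9518) ≡ 1 (mod 30081), and -9518 ≡ 20563 (mod 30081).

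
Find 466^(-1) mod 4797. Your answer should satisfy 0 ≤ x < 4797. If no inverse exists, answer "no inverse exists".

175

Extended Euclidean algorithm:
4797 = 10·466 + 137
466 = 3·137 + 55
137 = 2·55 + 27
55 = 2·27 + 1
27 = 27·1 + 0
Since gcd(466, 4797) = 1, back-substitute to write 1 as a combination:
1 = 55 − 2·27
1 = −2·137 + 5·55
1 = 5·466 − 17·137
1 = −17·4797 + 175·466
So 466·175 ≡ 1 (mod 4797).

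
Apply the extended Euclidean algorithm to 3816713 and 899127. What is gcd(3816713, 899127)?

Euclidean algorithm:
3816713 = 4·899127 + 220205
899127 = 4·220205 + 18307
220205 = 12·18307 + 521
18307 = 35·521 + 72
521 = 7·72 + 17
72 = 4·17 + 4
17 = 4·4 + 1
4 = 4·1 + 0
gcd(3816713, 899127) = 1.
Working backward:
1 = 17 − 4·4
1 = −4·72 + 17·17
1 = 17·521 − 123·72
1 = −123·18307 + 4322·521
1 = 4322·220205 − 51987·18307
1 = −51987·899127 + 212270·220205
1 = 212270·3816713 − 901067·899127
So 1 = (212270)·3816713 + (-901067)·899127.

1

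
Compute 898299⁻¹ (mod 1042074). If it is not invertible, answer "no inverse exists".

no inverse exists

Euclidean algorithm on 1042074, 898299:
1042074 = 1×898299 + 143775
898299 = 6×143775 + 35649
143775 = 4×35649 + 1179
35649 = 30×1179 + 279
1179 = 4×279 + 63
279 = 4×63 + 27
63 = 2×27 + 9
27 = 3×9 + 0
Since gcd = 9 > 1, 898299 is not a unit mod 1042074.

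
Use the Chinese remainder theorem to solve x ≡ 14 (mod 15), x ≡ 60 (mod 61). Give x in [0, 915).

Write x = 14 + 15·k. Then 15·k ≡ 60 − 14 ≡ 46 (mod 61).
Need 15⁻¹ mod 61. Extended Euclid on (61, 15):
61 = 4*15 + 1
15 = 15*1 + 0
Back-substitute:
1 = 61 − 4·15
15⁻¹ ≡ 57 (mod 61), so k ≡ 57·46 ≡ 60 (mod 61).
x = 14 + 15·60 = 914.

914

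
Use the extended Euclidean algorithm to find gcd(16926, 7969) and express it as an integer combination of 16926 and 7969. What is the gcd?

Euclidean algorithm:
16926 = 2×7969 + 988
7969 = 8×988 + 65
988 = 15×65 + 13
65 = 5×13 + 0
gcd(16926, 7969) = 13.
Back-substituting:
13 = 988 − 15·65
13 = −15·7969 + 121·988
13 = 121·16926 − 257·7969
So 13 = (121)·16926 + (-257)·7969.

13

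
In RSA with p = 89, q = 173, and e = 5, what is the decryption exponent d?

12109

φ(n) = (p−1)(q−1) = 88·172 = 15136.
Need d with 5·d ≡ 1 (mod 15136). Apply the extended Euclidean algorithm:
15136 = 3027×5 + 1
5 = 5×1 + 0
Back-substitute:
1 = 15136 − 3027·5
So 5·(-3027) ≡ 1 (mod 15136), hence d ≡ -3027 ≡ 12109 (mod 15136).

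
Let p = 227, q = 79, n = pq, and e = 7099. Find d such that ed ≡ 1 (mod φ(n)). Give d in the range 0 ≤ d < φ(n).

14899

φ(n) = (p−1)(q−1) = 226·78 = 17628.
Need d with 7099·d ≡ 1 (mod 17628). Apply the extended Euclidean algorithm:
17628 = 2×7099 + 3430
7099 = 2×3430 + 239
3430 = 14×239 + 84
239 = 2×84 + 71
84 = 1×71 + 13
71 = 5×13 + 6
13 = 2×6 + 1
6 = 6×1 + 0
Back-substitute:
1 = 13 − 2·6
1 = −2·71 + 11·13
1 = 11·84 − 13·71
1 = −13·239 + 37·84
1 = 37·3430 − 531·239
1 = −531·7099 + 1099·3430
1 = 1099·17628 − 2729·7099
So 7099·(-2729) ≡ 1 (mod 17628), hence d ≡ -2729 ≡ 14899 (mod 17628).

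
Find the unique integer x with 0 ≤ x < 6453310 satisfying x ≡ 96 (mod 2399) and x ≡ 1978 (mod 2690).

1026868

Write x = 96 + 2399·k. Then 2399·k ≡ 1978 − 96 ≡ 1882 (mod 2690).
Need 2399⁻¹ mod 2690. Extended Euclid on (2690, 2399):
2690 = 1·2399 + 291
2399 = 8·291 + 71
291 = 4·71 + 7
71 = 10·7 + 1
7 = 7·1 + 0
Back-substitute:
1 = 71 − 10·7
1 = −10·291 + 41·71
1 = 41·2399 − 338·291
1 = −338·2690 + 379·2399
2399⁻¹ ≡ 379 (mod 2690), so k ≡ 379·1882 ≡ 428 (mod 2690).
x = 96 + 2399·428 = 1026868.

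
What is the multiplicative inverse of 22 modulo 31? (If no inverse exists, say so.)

Run Euclid on (31, 22):
31 = 1*22 + 9
22 = 2*9 + 4
9 = 2*4 + 1
4 = 4*1 + 0
The gcd is 1. Working backward:
1 = 9 − 2·4
1 = −2·22 + 5·9
1 = 5·31 − 7·22
Hence 22⁻¹ ≡ -7 ≡ 24 (mod 31).

24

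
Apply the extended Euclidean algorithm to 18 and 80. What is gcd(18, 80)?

2

Repeated division:
80 = 4×18 + 8
18 = 2×8 + 2
8 = 4×2 + 0
gcd(18, 80) = 2.
Back-substituting:
2 = 18 − 2·8
2 = −2·80 + 9·18
So 2 = (-2)·80 + (9)·18.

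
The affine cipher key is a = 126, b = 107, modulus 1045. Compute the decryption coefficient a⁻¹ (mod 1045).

141

Run Euclid on (1045, 126):
1045 = 8*126 + 37
126 = 3*37 + 15
37 = 2*15 + 7
15 = 2*7 + 1
7 = 7*1 + 0
Since gcd(126, 1045) = 1, back-substitute to write 1 as a combination:
1 = 15 − 2·7
1 = −2·37 + 5·15
1 = 5·126 − 17·37
1 = −17·1045 + 141·126
So 126·141 ≡ 1 (mod 1045).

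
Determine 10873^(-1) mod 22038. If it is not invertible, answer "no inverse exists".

17887

Run Euclid on (22038, 10873):
22038 = 2·10873 + 292
10873 = 37·292 + 69
292 = 4·69 + 16
69 = 4·16 + 5
16 = 3·5 + 1
5 = 5·1 + 0
gcd = 1, so the inverse exists. Back-substitute:
1 = 16 − 3·5
1 = −3·69 + 13·16
1 = 13·292 − 55·69
1 = −55·10873 + 2048·292
1 = 2048·22038 − 4151·10873
Hence 10873⁻¹ ≡ -4151 ≡ 17887 (mod 22038).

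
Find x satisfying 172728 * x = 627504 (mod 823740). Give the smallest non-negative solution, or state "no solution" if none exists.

64223

First find gcd(172728, 823740):
823740 = 4·172728 + 132828
172728 = 1·132828 + 39900
132828 = 3·39900 + 13128
39900 = 3·13128 + 516
13128 = 25·516 + 228
516 = 2·228 + 60
228 = 3·60 + 48
60 = 1·48 + 12
48 = 4·12 + 0
gcd = 12 and 12 | 627504, so solutions exist. Divide through by 12: 14394x ≡ 52292 (mod 68645).
Now find 14394⁻¹ mod 68645:
68645 = 4·14394 + 11069
14394 = 1·11069 + 3325
11069 = 3·3325 + 1094
3325 = 3·1094 + 43
1094 = 25·43 + 19
43 = 2·19 + 5
19 = 3·5 + 4
5 = 1·4 + 1
4 = 4·1 + 0
Back-substitute:
1 = 5 − 4
1 = −19 + 4·5
1 = 4·43 − 9·19
1 = −9·1094 + 229·43
1 = 229·3325 − 696·1094
1 = −696·11069 + 2317·3325
1 = 2317·14394 − 3013·11069
1 = −3013·68645 + 14369·14394
So 14394⁻¹ ≡ 14369 (mod 68645).
Then x ≡ 14369·52292 ≡ 64223 (mod 68645); the smallest non-negative solution is x = 64223.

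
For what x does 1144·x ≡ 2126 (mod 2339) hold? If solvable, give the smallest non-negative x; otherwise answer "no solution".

First find gcd(1144, 2339):
2339 = 2*1144 + 51
1144 = 22*51 + 22
51 = 2*22 + 7
22 = 3*7 + 1
7 = 7*1 + 0
gcd = 1, so a unique solution mod 2339 exists.
Back-substitute for the Bézout coefficients:
1 = 22 − 3·7
1 = −3·51 + 7·22
1 = 7·1144 − 157·51
1 = −157·2339 + 321·1144
So 1144·(321) ≡ 1 (mod 2339), giving 1144⁻¹ ≡ 321.
x ≡ 1144⁻¹·2126 ≡ 321·2126 ≡ 1797 (mod 2339).

1797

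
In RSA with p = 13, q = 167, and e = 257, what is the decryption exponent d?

1961

φ(n) = (p−1)(q−1) = 12·166 = 1992.
Need d with 257·d ≡ 1 (mod 1992). Apply the extended Euclidean algorithm:
1992 = 7·257 + 193
257 = 1·193 + 64
193 = 3·64 + 1
64 = 64·1 + 0
Back-substitute:
1 = 193 − 3·64
1 = −3·257 + 4·193
1 = 4·1992 − 31·257
So 257·(-31) ≡ 1 (mod 1992), hence d ≡ -31 ≡ 1961 (mod 1992).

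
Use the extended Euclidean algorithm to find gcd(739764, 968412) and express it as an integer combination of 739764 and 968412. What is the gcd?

12

Repeated division:
968412 = 1*739764 + 228648
739764 = 3*228648 + 53820
228648 = 4*53820 + 13368
53820 = 4*13368 + 348
13368 = 38*348 + 144
348 = 2*144 + 60
144 = 2*60 + 24
60 = 2*24 + 12
24 = 2*12 + 0
gcd(739764, 968412) = 12.
Working backward:
12 = 60 − 2·24
12 = −2·144 + 5·60
12 = 5·348 − 12·144
12 = −12·13368 + 461·348
12 = 461·53820 − 1856·13368
12 = −1856·228648 + 7885·53820
12 = 7885·739764 − 25511·228648
12 = −25511·968412 + 33396·739764
So 12 = (-25511)·968412 + (33396)·739764.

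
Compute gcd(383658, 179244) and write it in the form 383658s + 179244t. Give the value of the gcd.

Euclidean algorithm:
383658 = 2×179244 + 25170
179244 = 7×25170 + 3054
25170 = 8×3054 + 738
3054 = 4×738 + 102
738 = 7×102 + 24
102 = 4×24 + 6
24 = 4×6 + 0
gcd(383658, 179244) = 6.
Back-substituting:
6 = 102 − 4·24
6 = −4·738 + 29·102
6 = 29·3054 − 120·738
6 = −120·25170 + 989·3054
6 = 989·179244 − 7043·25170
6 = −7043·383658 + 15075·179244
So 6 = (-7043)·383658 + (15075)·179244.

6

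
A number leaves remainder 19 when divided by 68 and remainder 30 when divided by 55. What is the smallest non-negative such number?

1515

Write x = 19 + 68·k. Then 68·k ≡ 30 − 19 ≡ 11 (mod 55).
Need 68⁻¹ mod 55. Extended Euclid on (55, 13):
55 = 4×13 + 3
13 = 4×3 + 1
3 = 3×1 + 0
Back-substitute:
1 = 13 − 4·3
1 = −4·55 + 17·13
68⁻¹ ≡ 17 (mod 55), so k ≡ 17·11 ≡ 22 (mod 55).
x = 19 + 68·22 = 1515.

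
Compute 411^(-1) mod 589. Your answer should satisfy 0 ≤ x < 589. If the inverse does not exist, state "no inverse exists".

407

gcd(589, 411) by repeated division:
589 = 1×411 + 178
411 = 2×178 + 55
178 = 3×55 + 13
55 = 4×13 + 3
13 = 4×3 + 1
3 = 3×1 + 0
The gcd is 1. Working backward:
1 = 13 − 4·3
1 = −4·55 + 17·13
1 = 17·178 − 55·55
1 = −55·411 + 127·178
1 = 127·589 − 182·411
Hence 411⁻¹ ≡ -182 ≡ 407 (mod 589).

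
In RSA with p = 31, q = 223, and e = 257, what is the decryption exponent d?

φ(n) = (p−1)(q−1) = 30·222 = 6660.
Need d with 257·d ≡ 1 (mod 6660). Apply the extended Euclidean algorithm:
6660 = 25·257 + 235
257 = 1·235 + 22
235 = 10·22 + 15
22 = 1·15 + 7
15 = 2·7 + 1
7 = 7·1 + 0
Back-substitute:
1 = 15 − 2·7
1 = −2·22 + 3·15
1 = 3·235 − 32·22
1 = −32·257 + 35·235
1 = 35·6660 − 907·257
So 257·(-907) ≡ 1 (mod 6660), hence d ≡ -907 ≡ 5753 (mod 6660).

5753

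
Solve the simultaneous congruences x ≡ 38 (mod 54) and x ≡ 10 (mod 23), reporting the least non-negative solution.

470

Write x = 38 + 54·k. Then 54·k ≡ 10 − 38 ≡ 18 (mod 23).
Need 54⁻¹ mod 23. Extended Euclid on (23, 8):
23 = 2×8 + 7
8 = 1×7 + 1
7 = 7×1 + 0
Back-substitute:
1 = 8 − 7
1 = −23 + 3·8
54⁻¹ ≡ 3 (mod 23), so k ≡ 3·18 ≡ 8 (mod 23).
x = 38 + 54·8 = 470.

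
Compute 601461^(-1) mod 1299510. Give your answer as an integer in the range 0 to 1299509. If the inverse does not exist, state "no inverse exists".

no inverse exists

Euclidean algorithm on 1299510, 601461:
1299510 = 2·601461 + 96588
601461 = 6·96588 + 21933
96588 = 4·21933 + 8856
21933 = 2·8856 + 4221
8856 = 2·4221 + 414
4221 = 10·414 + 81
414 = 5·81 + 9
81 = 9·9 + 0
Since gcd = 9 > 1, 601461 is not a unit mod 1299510.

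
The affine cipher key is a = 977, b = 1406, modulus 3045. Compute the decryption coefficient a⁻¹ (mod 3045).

gcd(3045, 977) by repeated division:
3045 = 3*977 + 114
977 = 8*114 + 65
114 = 1*65 + 49
65 = 1*49 + 16
49 = 3*16 + 1
16 = 16*1 + 0
gcd = 1, so the inverse exists. Back-substitute:
1 = 49 − 3·16
1 = −3·65 + 4·49
1 = 4·114 − 7·65
1 = −7·977 + 60·114
1 = 60·3045 − 187·977
Thus 977·(-187) ≡ 1 (mod 3045); reducing, -187 mod 3045 = 2858.

2858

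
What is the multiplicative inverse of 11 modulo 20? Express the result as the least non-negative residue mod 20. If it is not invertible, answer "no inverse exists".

gcd(20, 11) by repeated division:
20 = 1×11 + 9
11 = 1×9 + 2
9 = 4×2 + 1
2 = 2×1 + 0
Since gcd(11, 20) = 1, back-substitute to write 1 as a combination:
1 = 9 − 4·2
1 = −4·11 + 5·9
1 = 5·20 − 9·11
Thus 11·(-9) ≡ 1 (mod 20); reducing, -9 mod 20 = 11.

11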